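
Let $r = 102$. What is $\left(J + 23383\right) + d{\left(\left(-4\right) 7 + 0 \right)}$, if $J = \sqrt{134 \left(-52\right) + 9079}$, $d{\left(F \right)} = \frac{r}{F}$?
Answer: $\frac{327311}{14} + \sqrt{2111} \approx 23425.0$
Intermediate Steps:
$d{\left(F \right)} = \frac{102}{F}$
$J = \sqrt{2111}$ ($J = \sqrt{-6968 + 9079} = \sqrt{2111} \approx 45.946$)
$\left(J + 23383\right) + d{\left(\left(-4\right) 7 + 0 \right)} = \left(\sqrt{2111} + 23383\right) + \frac{102}{\left(-4\right) 7 + 0} = \left(23383 + \sqrt{2111}\right) + \frac{102}{-28 + 0} = \left(23383 + \sqrt{2111}\right) + \frac{102}{-28} = \left(23383 + \sqrt{2111}\right) + 102 \left(- \frac{1}{28}\right) = \left(23383 + \sqrt{2111}\right) - \frac{51}{14} = \frac{327311}{14} + \sqrt{2111}$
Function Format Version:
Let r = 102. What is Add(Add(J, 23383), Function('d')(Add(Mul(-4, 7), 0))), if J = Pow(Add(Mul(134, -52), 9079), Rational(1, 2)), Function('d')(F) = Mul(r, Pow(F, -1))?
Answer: Add(Rational(327311, 14), Pow(2111, Rational(1, 2))) ≈ 23425.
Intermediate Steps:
Function('d')(F) = Mul(102, Pow(F, -1))
J = Pow(2111, Rational(1, 2)) (J = Pow(Add(-6968, 9079), Rational(1, 2)) = Pow(2111, Rational(1, 2)) ≈ 45.946)
Add(Add(J, 23383), Function('d')(Add(Mul(-4, 7), 0))) = Add(Add(Pow(2111, Rational(1, 2)), 23383), Mul(102, Pow(Add(Mul(-4, 7), 0), -1))) = Add(Add(23383, Pow(2111, Rational(1, 2))), Mul(102, Pow(Add(-28, 0), -1))) = Add(Add(23383, Pow(2111, Rational(1, 2))), Mul(102, Pow(-28, -1))) = Add(Add(23383, Pow(2111, Rational(1, 2))), Mul(102, Rational(-1, 28))) = Add(Add(23383, Pow(2111, Rational(1, 2))), Rational(-51, 14)) = Add(Rational(327311, 14), Pow(2111, Rational(1, 2)))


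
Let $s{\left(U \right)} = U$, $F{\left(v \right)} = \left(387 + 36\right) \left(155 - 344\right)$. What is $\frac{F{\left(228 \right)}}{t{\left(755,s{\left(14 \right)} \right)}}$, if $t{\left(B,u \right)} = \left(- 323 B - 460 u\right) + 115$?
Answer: $\frac{79947}{250190} \approx 0.31955$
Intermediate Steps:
$F{\left(v \right)} = -79947$ ($F{\left(v \right)} = 423 \left(-189\right) = -79947$)
$t{\left(B,u \right)} = 115 - 460 u - 323 B$ ($t{\left(B,u \right)} = \left(- 460 u - 323 B\right) + 115 = 115 - 460 u - 323 B$)
$\frac{F{\left(228 \right)}}{t{\left(755,s{\left(14 \right)} \right)}} = - \frac{79947}{115 - 6440 - 243865} = - \frac{79947}{-250190} = \left(-79947\right) \left(- \frac{1}{250190}\right) = \frac{79947}{250190}$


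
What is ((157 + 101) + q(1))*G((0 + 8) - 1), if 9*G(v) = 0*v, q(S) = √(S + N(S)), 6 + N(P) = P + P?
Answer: 0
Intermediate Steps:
N(P) = -6 + 2*P (N(P) = -6 + (P + P) = -6 + 2*P)
q(S) = √(-6 + 3*S) (q(S) = √(S + (-6 + 2*S)) = √(-6 + 3*S))
G(v) = 0 (G(v) = (0*v)/9 = (⅑)*0 = 0)
((157 + 101) + q(1))*G((0 + 8) - 1) = ((157 + 101) + √(-6 + 3*1))*0 = (258 + √(-6 + 3))*0 = (258 + √(-3))*0 = (258 + I*√3)*0 = 0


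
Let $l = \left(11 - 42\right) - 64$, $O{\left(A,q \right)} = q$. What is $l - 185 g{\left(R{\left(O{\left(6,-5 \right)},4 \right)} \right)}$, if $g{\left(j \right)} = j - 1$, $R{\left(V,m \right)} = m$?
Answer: $-650$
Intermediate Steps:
$l = -95$ ($l = -31 - 64 = -95$)
$g{\left(j \right)} = -1 + j$
$l - 185 g{\left(R{\left(O{\left(6,-5 \right)},4 \right)} \right)} = -95 - 185 \left(-1 + 4\right) = -95 - 555 = -650$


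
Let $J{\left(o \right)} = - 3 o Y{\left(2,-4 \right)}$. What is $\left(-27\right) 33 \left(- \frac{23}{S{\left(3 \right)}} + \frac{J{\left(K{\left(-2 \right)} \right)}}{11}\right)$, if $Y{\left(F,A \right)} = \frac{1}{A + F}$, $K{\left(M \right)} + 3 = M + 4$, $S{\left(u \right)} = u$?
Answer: $\frac{13905}{2} \approx 6952.5$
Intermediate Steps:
$K{\left(M \right)} = 1 + M$ ($K{\left(M \right)} = -3 + \left(M + 4\right) = -3 + \left(4 + M\right) = 1 + M$)
$J{\left(o \right)} = \frac{3 o}{2}$ ($J{\left(o \right)} = \frac{\left(-3\right) o}{-4 + 2} = \frac{\left(-3\right) o}{-2} = - 3 o \left(- \frac{1}{2}\right) = \frac{3 o}{2}$)
$\left(-27\right) 33 \left(- \frac{23}{S{\left(3 \right)}} + \frac{J{\left(K{\left(-2 \right)} \right)}}{11}\right) = \left(-27\right) 33 \left(- \frac{23}{3} + \frac{\frac{3}{2} \left(1 - 2\right)}{11}\right) = - 891 \left(\left(-23\right) \frac{1}{3} + \frac{3}{2} \left(-1\right) \frac{1}{11}\right) = - 891 \left(- \frac{23}{3} - \frac{3}{22}\right) = \left(-891\right) \left(- \frac{515}{66}\right) = \frac{13905}{2}$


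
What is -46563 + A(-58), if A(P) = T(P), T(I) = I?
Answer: -46621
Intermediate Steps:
A(P) = P
-46563 + A(-58) = -46563 - 58 = -46621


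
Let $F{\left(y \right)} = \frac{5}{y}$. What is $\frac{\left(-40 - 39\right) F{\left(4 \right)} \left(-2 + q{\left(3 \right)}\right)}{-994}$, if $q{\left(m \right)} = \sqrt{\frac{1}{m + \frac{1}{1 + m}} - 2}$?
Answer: $- \frac{395}{1988} + \frac{395 i \sqrt{286}}{51688} \approx -0.19869 + 0.12924 i$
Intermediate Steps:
$q{\left(m \right)} = \sqrt{-2 + \frac{1}{m + \frac{1}{1 + m}}}$
$\frac{\left(-40 - 39\right) F{\left(4 \right)} \left(-2 + q{\left(3 \right)}\right)}{-994} = \frac{\left(-40 - 39\right) \frac{5}{4} \left(-2 + \sqrt{\frac{-1 + 3 - 6 \left(1 + 3\right)}{1 + 3 \left(1 + 3\right)}}\right)}{-994} = - 79 \cdot 5 \cdot \frac{1}{4} \left(-2 + \sqrt{\frac{-1 + 3 - 6 \cdot 4}{1 + 3 \cdot 4}}\right) \left(- \frac{1}{994}\right) = - 79 \frac{5 \left(-2 + \sqrt{\frac{-1 + 3 - 24}{1 + 12}}\right)}{4} \left(- \frac{1}{994}\right) = - 79 \frac{5 \left(-2 + \sqrt{\frac{1}{13} \left(-22\right)}\right)}{4} \left(- \frac{1}{994}\right) = - 79 \frac{5 \left(-2 + \sqrt{- \frac{22}{13}}\right)}{4} \left(- \frac{1}{994}\right) = - 79 \frac{5 \left(-2 + \frac{i \sqrt{286}}{13}\right)}{4} \left(- \frac{1}{994}\right) = - 79 \left(- \frac{5}{2} + \frac{5 i \sqrt{286}}{52}\right) \left(- \frac{1}{994}\right) = \left(\frac{395}{2} - \frac{395 i \sqrt{286}}{52}\right) \left(- \frac{1}{994}\right) = - \frac{395}{1988} + \frac{395 i \sqrt{286}}{51688}$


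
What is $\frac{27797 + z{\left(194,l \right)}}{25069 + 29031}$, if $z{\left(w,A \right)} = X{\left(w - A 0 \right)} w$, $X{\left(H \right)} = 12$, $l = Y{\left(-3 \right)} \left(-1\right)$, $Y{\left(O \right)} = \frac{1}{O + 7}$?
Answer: $\frac{1205}{2164} \approx 0.55684$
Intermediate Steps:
$Y{\left(O \right)} = \frac{1}{7 + O}$
$l = - \frac{1}{4}$ ($l = \frac{1}{7 - 3} \left(-1\right) = \frac{1}{4} \left(-1\right) = - \frac{1}{4} \approx -0.25$)
$z{\left(w,A \right)} = 12 w$
$\frac{27797 + z{\left(194,l \right)}}{25069 + 29031} = \frac{27797 + 12 \cdot 194}{25069 + 29031} = \frac{27797 + 2328}{54100} = 30125 \cdot \frac{1}{54100} = \frac{1205}{2164}$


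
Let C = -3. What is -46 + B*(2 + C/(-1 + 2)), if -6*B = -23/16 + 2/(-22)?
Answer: -48845/1056 ≈ -46.255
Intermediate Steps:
B = 269/1056 (B = -(-23/16 + 2/(-22))/6 = -(-23*1/16 + 2*(-1/22))/6 = -(-23/16 - 1/11)/6 = -⅙*(-269/176) = 269/1056 ≈ 0.25473)
-46 + B*(2 + C/(-1 + 2)) = -46 + 269*(2 - 3/(-1 + 2))/1056 = -46 + 269*(2 - 3/1)/1056 = -46 + 269*(2 - 3*1)/1056 = -46 + 269*(2 - 3)/1056 = -46 + (269/1056)*(-1) = -46 - 269/1056 = -48845/1056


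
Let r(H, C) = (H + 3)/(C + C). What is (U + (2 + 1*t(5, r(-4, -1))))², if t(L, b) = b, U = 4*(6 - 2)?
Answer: 1369/4 ≈ 342.25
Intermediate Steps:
r(H, C) = (3 + H)/(2*C) (r(H, C) = (3 + H)/((2*C)) = (3 + H)*(1/(2*C)) = (3 + H)/(2*C))
U = 16 (U = 4*4 = 16)
(U + (2 + 1*t(5, r(-4, -1))))² = (16 + (2 + 1*((½)*(3 - 4)/(-1))))² = (16 + (2 + 1*((½)*(-1)*(-1))))² = (16 + (2 + 1*(½)))² = (16 + (2 + ½))² = (16 + 5/2)² = (37/2)² = 1369/4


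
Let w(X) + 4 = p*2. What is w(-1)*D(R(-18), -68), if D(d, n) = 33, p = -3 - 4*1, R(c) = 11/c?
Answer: -594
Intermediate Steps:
p = -7 (p = -3 - 4 = -7)
w(X) = -18 (w(X) = -4 - 7*2 = -4 - 14 = -18)
w(-1)*D(R(-18), -68) = -18*33 = -594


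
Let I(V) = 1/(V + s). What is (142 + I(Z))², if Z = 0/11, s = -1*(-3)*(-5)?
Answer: 4532641/225 ≈ 20145.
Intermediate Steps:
s = -15 (s = 3*(-5) = -15)
Z = 0 (Z = 0*(1/11) = 0)
I(V) = 1/(-15 + V) (I(V) = 1/(V - 15) = 1/(-15 + V))
(142 + I(Z))² = (142 + 1/(-15 + 0))² = (142 + 1/(-15))² = (142 - 1/15)² = (2129/15)² = 4532641/225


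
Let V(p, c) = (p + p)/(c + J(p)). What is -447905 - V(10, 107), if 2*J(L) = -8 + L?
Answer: -12093440/27 ≈ -4.4791e+5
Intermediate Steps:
J(L) = -4 + L/2 (J(L) = (-8 + L)/2 = -4 + L/2)
V(p, c) = 2*p/(-4 + c + p/2) (V(p, c) = (p + p)/(c + (-4 + p/2)) = (2*p)/(-4 + c + p/2) = 2*p/(-4 + c + p/2))
-447905 - V(10, 107) = -447905 - 4*10/(-8 + 10 + 2*107) = -447905 - 4*10/(-8 + 10 + 214) = -447905 - 4*10/216 = -447905 - 1*5/27 = -447905 - 5/27 = -12093440/27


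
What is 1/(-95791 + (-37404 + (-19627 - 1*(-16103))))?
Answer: -1/136719 ≈ -7.3143e-6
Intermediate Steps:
1/(-95791 + (-37404 + (-19627 - 1*(-16103)))) = 1/(-95791 + (-37404 + (-19627 + 16103))) = 1/(-95791 + (-37404 - 3524)) = 1/(-95791 - 40928) = 1/(-136719) = -1/136719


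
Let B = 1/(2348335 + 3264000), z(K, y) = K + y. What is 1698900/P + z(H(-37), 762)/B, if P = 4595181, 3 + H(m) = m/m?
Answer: 6533389440500500/1531727 ≈ 4.2654e+9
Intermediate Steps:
H(m) = -2 (H(m) = -3 + m/m = -3 + 1 = -2)
B = 1/5612335 ≈ 1.7818e-7
1698900/P + z(H(-37), 762)/B = 1698900/4595181 + (-2 + 762)/(1/5612335) = 1698900*(1/4595181) + 760*5612335 = 566300/1531727 + 4265374600 = 6533389440500500/1531727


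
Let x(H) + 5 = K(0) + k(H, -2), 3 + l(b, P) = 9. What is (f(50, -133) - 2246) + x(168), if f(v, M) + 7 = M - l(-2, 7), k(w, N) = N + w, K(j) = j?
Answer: -2231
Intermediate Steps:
l(b, P) = 6 (l(b, P) = -3 + 9 = 6)
f(v, M) = -13 + M (f(v, M) = -7 + (M - 1*6) = -7 + (M - 6) = -7 + (-6 + M) = -13 + M)
x(H) = -7 + H (x(H) = -5 + (0 + (-2 + H)) = -5 + (-2 + H) = -7 + H)
(f(50, -133) - 2246) + x(168) = ((-13 - 133) - 2246) + (-7 + 168) = (-146 - 2246) + 161 = -2392 + 161 = -2231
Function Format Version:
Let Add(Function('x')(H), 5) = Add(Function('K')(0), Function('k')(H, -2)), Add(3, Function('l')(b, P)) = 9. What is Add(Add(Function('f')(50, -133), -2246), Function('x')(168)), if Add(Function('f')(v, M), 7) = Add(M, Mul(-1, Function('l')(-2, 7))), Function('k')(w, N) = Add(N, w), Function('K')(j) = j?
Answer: -2231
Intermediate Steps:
Function('l')(b, P) = 6 (Function('l')(b, P) = Add(-3, 9) = 6)
Function('f')(v, M) = Add(-13, M) (Function('f')(v, M) = Add(-7, Add(M, Mul(-1, 6))) = Add(-7, Add(M, -6)) = Add(-7, Add(-6, M)) = Add(-13, M))
Function('x')(H) = Add(-7, H) (Function('x')(H) = Add(-5, Add(0, Add(-2, H))) = Add(-5, Add(-2, H)) = Add(-7, H))
Add(Add(Function('f')(50, -133), -2246), Function('x')(168)) = Add(Add(Add(-13, -133), -2246), Add(-7, 168)) = Add(Add(-146, -2246), 161) = Add(-2392, 161) = -2231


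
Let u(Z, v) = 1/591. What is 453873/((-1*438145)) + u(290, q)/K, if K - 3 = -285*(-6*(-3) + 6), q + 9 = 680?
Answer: -1833950091436/1770398042715 ≈ -1.0359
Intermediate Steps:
q = 671 (q = -9 + 680 = 671)
u(Z, v) = 1/591
K = -6837 (K = 3 - 285*(-6*(-3) + 6) = 3 - 285*(18 + 6) = 3 - 285*24 = 3 - 6840 = -6837)
453873/((-1*438145)) + u(290, q)/K = 453873/((-1*438145)) + (1/591)/(-6837) = 453873/(-438145) + (1/591)*(-1/6837) = 453873*(-1/438145) - 1/4040667 = -453873/438145 - 1/4040667 = -1833950091436/1770398042715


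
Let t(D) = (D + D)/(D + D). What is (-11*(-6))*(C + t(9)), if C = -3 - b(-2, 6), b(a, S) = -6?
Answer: 264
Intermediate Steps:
t(D) = 1 (t(D) = (2*D)/((2*D)) = (2*D)*(1/(2*D)) = 1)
C = 3 (C = -3 - 1*(-6) = -3 + 6 = 3)
(-11*(-6))*(C + t(9)) = (-11*(-6))*(3 + 1) = 66*4 = 264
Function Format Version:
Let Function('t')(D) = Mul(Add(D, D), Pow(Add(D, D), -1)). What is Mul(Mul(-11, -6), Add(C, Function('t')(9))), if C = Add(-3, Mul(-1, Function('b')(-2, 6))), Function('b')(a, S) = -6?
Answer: 264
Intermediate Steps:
Function('t')(D) = 1 (Function('t')(D) = Mul(Mul(2, D), Pow(Mul(2, D), -1)) = Mul(Mul(2, D), Mul(Rational(1, 2), Pow(D, -1))) = 1)
C = 3 (C = Add(-3, Mul(-1, -6)) = Add(-3, 6) = 3)
Mul(Mul(-11, -6), Add(C, Function('t')(9))) = Mul(Mul(-11, -6), Add(3, 1)) = Mul(66, 4) = 264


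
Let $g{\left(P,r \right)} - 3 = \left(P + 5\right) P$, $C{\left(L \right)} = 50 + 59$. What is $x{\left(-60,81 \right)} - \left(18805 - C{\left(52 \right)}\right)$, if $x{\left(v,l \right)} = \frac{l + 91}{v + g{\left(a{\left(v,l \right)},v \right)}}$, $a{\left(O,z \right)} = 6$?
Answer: $- \frac{168092}{9} \approx -18677.0$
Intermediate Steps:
$C{\left(L \right)} = 109$
$g{\left(P,r \right)} = 3 + P \left(5 + P\right)$ ($g{\left(P,r \right)} = 3 + \left(P + 5\right) P = 3 + \left(5 + P\right) P = 3 + P \left(5 + P\right)$)
$x{\left(v,l \right)} = \frac{91 + l}{69 + v}$ ($x{\left(v,l \right)} = \frac{l + 91}{v + \left(3 + 6^{2} + 5 \cdot 6\right)} = \frac{91 + l}{v + \left(3 + 36 + 30\right)} = \frac{91 + l}{v + 69} = \frac{91 + l}{69 + v}$)
$x{\left(-60,81 \right)} - \left(18805 - C{\left(52 \right)}\right) = \frac{91 + 81}{69 - 60} - \left(18805 - 109\right) = \frac{1}{9} \cdot 172 - \left(18805 - 109\right) = \frac{1}{9} \cdot 172 - 18696 = \frac{172}{9} - 18696 = - \frac{168092}{9}$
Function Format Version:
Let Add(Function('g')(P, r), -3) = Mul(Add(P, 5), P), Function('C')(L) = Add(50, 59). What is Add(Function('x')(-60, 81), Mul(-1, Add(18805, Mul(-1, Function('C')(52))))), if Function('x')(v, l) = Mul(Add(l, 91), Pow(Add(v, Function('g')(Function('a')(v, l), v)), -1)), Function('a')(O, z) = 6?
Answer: Rational(-168092, 9) ≈ -18677.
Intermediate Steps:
Function('C')(L) = 109
Function('g')(P, r) = Add(3, Mul(P, Add(5, P))) (Function('g')(P, r) = Add(3, Mul(Add(P, 5), P)) = Add(3, Mul(Add(5, P), P)) = Add(3, Mul(P, Add(5, P))))
Function('x')(v, l) = Mul(Pow(Add(69, v), -1), Add(91, l)) (Function('x')(v, l) = Mul(Add(l, 91), Pow(Add(v, Add(3, Pow(6, 2), Mul(5, 6))), -1)) = Mul(Add(91, l), Pow(Add(v, Add(3, 36, 30)), -1)) = Mul(Add(91, l), Pow(Add(v, 69), -1)) = Mul(Add(91, l), Pow(Add(69, v), -1)) = Mul(Pow(Add(69, v), -1), Add(91, l)))
Add(Function('x')(-60, 81), Mul(-1, Add(18805, Mul(-1, Function('C')(52))))) = Add(Mul(Pow(Add(69, -60), -1), Add(91, 81)), Mul(-1, Add(18805, Mul(-1, 109)))) = Add(Mul(Pow(9, -1), 172), Mul(-1, Add(18805, -109))) = Add(Mul(Rational(1, 9), 172), Mul(-1, 18696)) = Add(Rational(172, 9), -18696) = Rational(-168092, 9)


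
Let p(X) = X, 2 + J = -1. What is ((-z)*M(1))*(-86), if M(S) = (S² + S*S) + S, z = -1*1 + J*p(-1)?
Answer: 516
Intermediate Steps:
J = -3 (J = -2 - 1 = -3)
z = 2 (z = -1*1 - 3*(-1) = -1 + 3 = 2)
M(S) = S + 2*S² (M(S) = (S² + S²) + S = 2*S² + S = S + 2*S²)
((-z)*M(1))*(-86) = ((-1*2)*(1*(1 + 2*1)))*(-86) = -2*(1 + 2)*(-86) = -2*3*(-86) = -6*(-86) = 516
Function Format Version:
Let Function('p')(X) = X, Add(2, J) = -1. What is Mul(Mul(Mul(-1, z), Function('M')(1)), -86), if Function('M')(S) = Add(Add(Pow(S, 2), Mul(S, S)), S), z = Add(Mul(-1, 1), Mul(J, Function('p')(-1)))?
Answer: 516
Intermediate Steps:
J = -3 (J = Add(-2, -1) = -3)
z = 2 (z = Add(Mul(-1, 1), Mul(-3, -1)) = Add(-1, 3) = 2)
Function('M')(S) = Add(S, Mul(2, Pow(S, 2))) (Function('M')(S) = Add(Add(Pow(S, 2), Pow(S, 2)), S) = Add(Mul(2, Pow(S, 2)), S) = Add(S, Mul(2, Pow(S, 2))))
Mul(Mul(Mul(-1, z), Function('M')(1)), -86) = Mul(Mul(Mul(-1, 2), Mul(1, Add(1, Mul(2, 1)))), -86) = Mul(Mul(-2, Mul(1, Add(1, 2))), -86) = Mul(Mul(-2, Mul(1, 3)), -86) = Mul(Mul(-2, 3), -86) = Mul(-6, -86) = 516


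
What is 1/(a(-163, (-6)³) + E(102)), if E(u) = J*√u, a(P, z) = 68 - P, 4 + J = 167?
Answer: -77/885559 + 163*√102/2656677 ≈ 0.00053270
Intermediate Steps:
J = 163 (J = -4 + 167 = 163)
E(u) = 163*√u
1/(a(-163, (-6)³) + E(102)) = 1/((68 - 1*(-163)) + 163*√102) = 1/((68 + 163) + 163*√102) = 1/(231 + 163*√102)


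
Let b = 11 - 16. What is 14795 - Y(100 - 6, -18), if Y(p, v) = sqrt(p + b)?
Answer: 14795 - sqrt(89) ≈ 14786.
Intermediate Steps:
b = -5
Y(p, v) = sqrt(-5 + p) (Y(p, v) = sqrt(p - 5) = sqrt(-5 + p))
14795 - Y(100 - 6, -18) = 14795 - sqrt(-5 + (100 - 6)) = 14795 - sqrt(-5 + 94) = 14795 - sqrt(89)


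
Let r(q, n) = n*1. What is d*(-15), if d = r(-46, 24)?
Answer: -360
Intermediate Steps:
r(q, n) = n
d = 24
d*(-15) = 24*(-15) = -360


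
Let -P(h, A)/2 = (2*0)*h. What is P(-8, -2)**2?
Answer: 0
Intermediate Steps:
P(h, A) = 0 (P(h, A) = -2*2*0*h = -0*h = -2*0 = 0)
P(-8, -2)**2 = 0**2 = 0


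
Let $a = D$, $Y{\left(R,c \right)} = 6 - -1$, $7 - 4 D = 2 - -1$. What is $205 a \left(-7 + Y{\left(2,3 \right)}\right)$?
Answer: $0$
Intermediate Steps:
$D = 1$ ($D = \frac{7}{4} - \frac{2 - -1}{4} = \frac{7}{4} - \frac{2 + 1}{4} = \frac{7}{4} - \frac{3}{4} = 1$)
$Y{\left(R,c \right)} = 7$ ($Y{\left(R,c \right)} = 6 + 1 = 7$)
$a = 1$
$205 a \left(-7 + Y{\left(2,3 \right)}\right) = 205 \cdot 1 \left(-7 + 7\right) = 205 \cdot 1 \cdot 0 = 205 \cdot 0 = 0$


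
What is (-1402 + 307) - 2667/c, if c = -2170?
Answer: -339069/310 ≈ -1093.8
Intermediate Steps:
(-1402 + 307) - 2667/c = (-1402 + 307) - 2667/(-2170) = -1095 - 2667*(-1)/2170 = -1095 - 1*(-381/310) = -1095 + 381/310 = -339069/310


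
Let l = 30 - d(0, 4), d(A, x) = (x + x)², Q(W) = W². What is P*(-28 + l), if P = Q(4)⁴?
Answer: -4063232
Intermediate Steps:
d(A, x) = 4*x² (d(A, x) = (2*x)² = 4*x²)
P = 65536 (P = (4²)⁴ = 16⁴ = 65536)
l = -34 (l = 30 - 4*4² = 30 - 4*16 = 30 - 1*64 = 30 - 64 = -34)
P*(-28 + l) = 65536*(-28 - 34) = 65536*(-62) = -4063232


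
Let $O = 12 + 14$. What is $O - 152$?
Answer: $-126$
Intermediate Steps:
$O = 26$
$O - 152 = 26 - 152 = -126$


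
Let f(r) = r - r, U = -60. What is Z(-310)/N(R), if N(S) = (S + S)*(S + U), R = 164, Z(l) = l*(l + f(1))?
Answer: 24025/8528 ≈ 2.8172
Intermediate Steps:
f(r) = 0
Z(l) = l**2 (Z(l) = l*(l + 0) = l*l = l**2)
N(S) = 2*S*(-60 + S) (N(S) = (S + S)*(S - 60) = (2*S)*(-60 + S) = 2*S*(-60 + S))
Z(-310)/N(R) = (-310)**2/((2*164*(-60 + 164))) = 96100/((2*164*104)) = 96100/34112 = 96100*(1/34112) = 24025/8528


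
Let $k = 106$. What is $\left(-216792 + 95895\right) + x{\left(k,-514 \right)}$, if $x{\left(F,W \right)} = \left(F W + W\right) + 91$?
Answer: $-175804$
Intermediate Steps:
$x{\left(F,W \right)} = 91 + W + F W$ ($x{\left(F,W \right)} = \left(W + F W\right) + 91 = 91 + W + F W$)
$\left(-216792 + 95895\right) + x{\left(k,-514 \right)} = \left(-216792 + 95895\right) + \left(91 - 514 + 106 \left(-514\right)\right) = -120897 - 54907 = -175804$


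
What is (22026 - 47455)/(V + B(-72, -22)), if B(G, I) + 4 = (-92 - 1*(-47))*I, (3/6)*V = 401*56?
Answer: -25429/45898 ≈ -0.55403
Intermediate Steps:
V = 44912 (V = 2*(401*56) = 2*22456 = 44912)
B(G, I) = -4 - 45*I (B(G, I) = -4 + (-92 - 1*(-47))*I = -4 + (-92 + 47)*I = -4 - 45*I)
(22026 - 47455)/(V + B(-72, -22)) = (22026 - 47455)/(44912 + (-4 - 45*(-22))) = -25429/(44912 + (-4 + 990)) = -25429/(44912 + 986) = -25429/45898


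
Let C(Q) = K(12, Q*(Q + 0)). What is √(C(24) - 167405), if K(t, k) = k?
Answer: I*√166829 ≈ 408.45*I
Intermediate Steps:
C(Q) = Q² (C(Q) = Q*(Q + 0) = Q*Q = Q²)
√(C(24) - 167405) = √(24² - 167405) = √(576 - 167405) = √(-166829) = I*√166829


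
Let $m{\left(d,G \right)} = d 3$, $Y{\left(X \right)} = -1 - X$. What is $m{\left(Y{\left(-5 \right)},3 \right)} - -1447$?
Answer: $1459$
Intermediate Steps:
$m{\left(d,G \right)} = 3 d$
$m{\left(Y{\left(-5 \right)},3 \right)} - -1447 = 3 \left(-1 - -5\right) - -1447 = 3 \left(-1 + 5\right) + 1447 = 3 \cdot 4 + 1447 = 12 + 1447 = 1459$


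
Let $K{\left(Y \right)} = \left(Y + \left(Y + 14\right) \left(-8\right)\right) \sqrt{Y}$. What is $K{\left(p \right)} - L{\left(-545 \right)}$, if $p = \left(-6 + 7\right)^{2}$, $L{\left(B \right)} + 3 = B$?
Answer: $429$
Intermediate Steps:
$L{\left(B \right)} = -3 + B$
$p = 1$ ($p = 1^{2} = 1$)
$K{\left(Y \right)} = \sqrt{Y} \left(-112 - 7 Y\right)$ ($K{\left(Y \right)} = \left(Y + \left(14 + Y\right) \left(-8\right)\right) \sqrt{Y} = \left(Y - \left(112 + 8 Y\right)\right) \sqrt{Y} = \left(-112 - 7 Y\right) \sqrt{Y} = \sqrt{Y} \left(-112 - 7 Y\right)$)
$K{\left(p \right)} - L{\left(-545 \right)} = 7 \sqrt{1} \left(-16 - 1\right) - \left(-3 - 545\right) = 7 \cdot 1 \left(-16 - 1\right) - -548 = 7 \cdot 1 \left(-17\right) + 548 = -119 + 548 = 429$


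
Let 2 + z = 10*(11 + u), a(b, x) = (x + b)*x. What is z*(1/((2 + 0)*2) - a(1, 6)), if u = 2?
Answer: -5344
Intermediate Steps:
a(b, x) = x*(b + x) (a(b, x) = (b + x)*x = x*(b + x))
z = 128 (z = -2 + 10*(11 + 2) = -2 + 10*13 = -2 + 130 = 128)
z*(1/((2 + 0)*2) - a(1, 6)) = 128*(1/((2 + 0)*2) - 6*(1 + 6)) = 128*(1/(2*2) - 6*7) = 128*(1/4 - 1*42) = 128*(¼ - 42) = 128*(-167/4) = -5344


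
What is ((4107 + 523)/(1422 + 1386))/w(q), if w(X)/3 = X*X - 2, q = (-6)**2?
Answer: 2315/5450328 ≈ 0.00042475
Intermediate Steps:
q = 36
w(X) = -6 + 3*X**2 (w(X) = 3*(X*X - 2) = 3*(X**2 - 2) = 3*(-2 + X**2) = -6 + 3*X**2)
((4107 + 523)/(1422 + 1386))/w(q) = ((4107 + 523)/(1422 + 1386))/(-6 + 3*36**2) = (4630/2808)/(-6 + 3*1296) = (4630*(1/2808))/(-6 + 3888) = (2315/1404)/3882 = (2315/1404)*(1/3882) = 2315/5450328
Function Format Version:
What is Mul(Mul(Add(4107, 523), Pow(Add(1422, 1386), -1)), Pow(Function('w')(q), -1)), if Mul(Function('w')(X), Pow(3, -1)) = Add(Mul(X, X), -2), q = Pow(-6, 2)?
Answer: Rational(2315, 5450328) ≈ 0.00042475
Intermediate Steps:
q = 36
Function('w')(X) = Add(-6, Mul(3, Pow(X, 2))) (Function('w')(X) = Mul(3, Add(Mul(X, X), -2)) = Mul(3, Add(Pow(X, 2), -2)) = Mul(3, Add(-2, Pow(X, 2))) = Add(-6, Mul(3, Pow(X, 2))))
Mul(Mul(Add(4107, 523), Pow(Add(1422, 1386), -1)), Pow(Function('w')(q), -1)) = Mul(Mul(Add(4107, 523), Pow(Add(1422, 1386), -1)), Pow(Add(-6, Mul(3, Pow(36, 2))), -1)) = Mul(Mul(4630, Pow(2808, -1)), Pow(Add(-6, Mul(3, 1296)), -1)) = Mul(Mul(4630, Rational(1, 2808)), Pow(Add(-6, 3888), -1)) = Mul(Rational(2315, 1404), Pow(3882, -1)) = Mul(Rational(2315, 1404), Rational(1, 3882)) = Rational(2315, 5450328)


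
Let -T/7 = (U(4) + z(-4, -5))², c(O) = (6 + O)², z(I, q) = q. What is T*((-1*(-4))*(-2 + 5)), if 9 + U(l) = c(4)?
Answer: -621264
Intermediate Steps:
U(l) = 91 (U(l) = -9 + (6 + 4)² = -9 + 10² = -9 + 100 = 91)
T = -51772 (T = -7*(91 - 5)² = -7*86² = -7*7396 = -51772)
T*((-1*(-4))*(-2 + 5)) = -51772*(-1*(-4))*(-2 + 5) = -207088*3 = -51772*12 = -621264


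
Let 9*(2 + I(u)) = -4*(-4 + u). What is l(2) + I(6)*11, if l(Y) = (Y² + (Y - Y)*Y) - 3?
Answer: -277/9 ≈ -30.778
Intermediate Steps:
I(u) = -2/9 - 4*u/9 (I(u) = -2 + (-4*(-4 + u))/9 = -2 + (16 - 4*u)/9 = -2 + (16/9 - 4*u/9) = -2/9 - 4*u/9)
l(Y) = -3 + Y² (l(Y) = (Y² + 0*Y) - 3 = (Y² + 0) - 3 = Y² - 3 = -3 + Y²)
l(2) + I(6)*11 = (-3 + 2²) + (-2/9 - 4/9*6)*11 = (-3 + 4) + (-2/9 - 8/3)*11 = 1 - 26/9*11 = 1 - 286/9 = -277/9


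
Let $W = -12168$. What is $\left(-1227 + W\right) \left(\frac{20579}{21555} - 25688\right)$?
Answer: $\frac{494440045073}{1437} \approx 3.4408 \cdot 10^{8}$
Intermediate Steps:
$\left(-1227 + W\right) \left(\frac{20579}{21555} - 25688\right) = \left(-1227 - 12168\right) \left(\frac{20579}{21555} - 25688\right) = - 13395 \left(20579 \cdot \frac{1}{21555} - 25688\right) = - 13395 \left(\frac{20579}{21555} - 25688\right) = \left(-13395\right) \left(- \frac{553684261}{21555}\right) = \frac{494440045073}{1437}$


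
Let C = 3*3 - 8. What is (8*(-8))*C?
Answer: -64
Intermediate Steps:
C = 1 (C = 9 - 8 = 1)
(8*(-8))*C = (8*(-8))*1 = -64*1 = -64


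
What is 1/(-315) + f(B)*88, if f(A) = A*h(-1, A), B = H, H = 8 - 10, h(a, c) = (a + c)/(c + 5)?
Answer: 55439/315 ≈ 176.00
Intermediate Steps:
h(a, c) = (a + c)/(5 + c)
H = -2
B = -2
f(A) = A*(-1 + A)/(5 + A) (f(A) = A*((-1 + A)/(5 + A)) = A*(-1 + A)/(5 + A))
1/(-315) + f(B)*88 = 1/(-315) - 2*(-1 - 2)/(5 - 2)*88 = -1/315 - 2*(-3)/3*88 = -1/315 - 2*⅓*(-3)*88 = -1/315 + 2*88 = -1/315 + 176 = 55439/315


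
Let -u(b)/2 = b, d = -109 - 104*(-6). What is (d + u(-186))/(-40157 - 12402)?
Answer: -887/52559 ≈ -0.016876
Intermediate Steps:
d = 515 (d = -109 + 624 = 515)
u(b) = -2*b
(d + u(-186))/(-40157 - 12402) = (515 - 2*(-186))/(-40157 - 12402) = (515 + 372)/(-52559) = 887*(-1/52559) = -887/52559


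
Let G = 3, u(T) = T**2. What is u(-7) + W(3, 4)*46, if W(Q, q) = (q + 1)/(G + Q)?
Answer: 262/3 ≈ 87.333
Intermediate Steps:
W(Q, q) = (1 + q)/(3 + Q) (W(Q, q) = (q + 1)/(3 + Q) = (1 + q)/(3 + Q))
u(-7) + W(3, 4)*46 = (-7)**2 + ((1 + 4)/(3 + 3))*46 = 49 + (5/6)*46 = 49 + 115/3 = 262/3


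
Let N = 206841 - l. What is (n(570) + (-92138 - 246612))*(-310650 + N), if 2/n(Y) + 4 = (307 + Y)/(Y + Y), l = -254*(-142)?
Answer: 174513137120810/3683 ≈ 4.7383e+10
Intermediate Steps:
l = 36068
N = 170773 (N = 206841 - 1*36068 = 206841 - 36068 = 170773)
n(Y) = 2/(-4 + (307 + Y)/(2*Y)) (n(Y) = 2/(-4 + (307 + Y)/(Y + Y)) = 2/(-4 + (307 + Y)/((2*Y))) = 2/(-4 + (307 + Y)*(1/(2*Y))) = 2/(-4 + (307 + Y)/(2*Y)))
(n(570) + (-92138 - 246612))*(-310650 + N) = (-4*570/(-307 + 7*570) + (-92138 - 246612))*(-310650 + 170773) = (-4*570/(-307 + 3990) - 338750)*(-139877) = (-4*570/3683 - 338750)*(-139877) = (-4*570*1/3683 - 338750)*(-139877) = (-2280/3683 - 338750)*(-139877) = -1247618530/3683*(-139877) = 174513137120810/3683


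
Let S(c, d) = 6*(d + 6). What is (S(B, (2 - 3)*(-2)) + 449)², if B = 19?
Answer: 247009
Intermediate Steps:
S(c, d) = 36 + 6*d (S(c, d) = 6*(6 + d) = 36 + 6*d)
(S(B, (2 - 3)*(-2)) + 449)² = ((36 + 6*((2 - 3)*(-2))) + 449)² = ((36 + 6*(-1*(-2))) + 449)² = ((36 + 6*2) + 449)² = ((36 + 12) + 449)² = (48 + 449)² = 497² = 247009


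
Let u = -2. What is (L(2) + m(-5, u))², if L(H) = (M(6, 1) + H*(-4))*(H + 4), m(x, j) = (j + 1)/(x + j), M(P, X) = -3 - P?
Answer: 508369/49 ≈ 10375.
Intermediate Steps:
m(x, j) = (1 + j)/(j + x)
L(H) = (-9 - 4*H)*(4 + H) (L(H) = ((-3 - 1*6) + H*(-4))*(H + 4) = ((-3 - 6) - 4*H)*(4 + H) = (-9 - 4*H)*(4 + H))
(L(2) + m(-5, u))² = ((-36 - 25*2 - 4*2²) + (1 - 2)/(-2 - 5))² = ((-36 - 50 - 4*4) - 1/(-7))² = ((-36 - 50 - 16) - ⅐*(-1))² = (-102 + ⅐)² = (-713/7)² = 508369/49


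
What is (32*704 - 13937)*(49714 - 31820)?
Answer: 153727354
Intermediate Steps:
(32*704 - 13937)*(49714 - 31820) = (22528 - 13937)*17894 = 8591*17894 = 153727354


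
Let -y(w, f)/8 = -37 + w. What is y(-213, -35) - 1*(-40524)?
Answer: 42524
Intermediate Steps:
y(w, f) = 296 - 8*w (y(w, f) = -8*(-37 + w) = 296 - 8*w)
y(-213, -35) - 1*(-40524) = (296 - 8*(-213)) - 1*(-40524) = (296 + 1704) + 40524 = 2000 + 40524 = 42524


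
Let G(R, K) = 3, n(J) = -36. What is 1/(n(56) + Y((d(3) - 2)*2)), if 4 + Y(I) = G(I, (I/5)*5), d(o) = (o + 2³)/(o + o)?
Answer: -1/37 ≈ -0.027027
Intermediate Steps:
d(o) = (8 + o)/(2*o) (d(o) = (o + 8)/((2*o)) = (8 + o)*(1/(2*o)) = (8 + o)/(2*o))
Y(I) = -1 (Y(I) = -4 + 3 = -1)
1/(n(56) + Y((d(3) - 2)*2)) = 1/(-36 - 1) = 1/(-37) = -1/37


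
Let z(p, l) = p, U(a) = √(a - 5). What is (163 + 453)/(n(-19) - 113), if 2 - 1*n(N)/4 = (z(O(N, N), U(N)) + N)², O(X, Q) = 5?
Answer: -88/127 ≈ -0.69291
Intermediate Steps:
U(a) = √(-5 + a)
n(N) = 8 - 4*(5 + N)²
(163 + 453)/(n(-19) - 113) = (163 + 453)/((8 - 4*(5 - 19)²) - 113) = 616/((8 - 4*(-14)²) - 113) = 616/((8 - 4*196) - 113) = 616/((8 - 784) - 113) = 616/(-776 - 113) = 616/(-889) = 616*(-1/889) = -88/127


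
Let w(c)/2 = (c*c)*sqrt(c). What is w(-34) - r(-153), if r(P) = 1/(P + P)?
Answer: 1/306 + 2312*I*sqrt(34) ≈ 0.003268 + 13481.0*I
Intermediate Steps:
r(P) = 1/(2*P)
w(c) = 2*c**(5/2) (w(c) = 2*((c*c)*sqrt(c)) = 2*(c**2*sqrt(c)) = 2*c**(5/2))
w(-34) - r(-153) = 2*(-34)**(5/2) - 1/(2*(-153)) = 2*(1156*I*sqrt(34)) - (-1)/(2*153) = 2312*I*sqrt(34) - 1*(-1/306) = 2312*I*sqrt(34) + 1/306 = 1/306 + 2312*I*sqrt(34)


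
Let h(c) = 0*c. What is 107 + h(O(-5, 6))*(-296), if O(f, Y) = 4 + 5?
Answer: 107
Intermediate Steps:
O(f, Y) = 9
h(c) = 0
107 + h(O(-5, 6))*(-296) = 107 + 0*(-296) = 107 + 0 = 107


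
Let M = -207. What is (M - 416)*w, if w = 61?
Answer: -38003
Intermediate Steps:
(M - 416)*w = (-207 - 416)*61 = -623*61 = -38003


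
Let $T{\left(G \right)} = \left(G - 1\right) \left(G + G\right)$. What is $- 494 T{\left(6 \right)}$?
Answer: $-29640$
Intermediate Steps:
$T{\left(G \right)} = 2 G \left(-1 + G\right)$ ($T{\left(G \right)} = \left(-1 + G\right) 2 G = 2 G \left(-1 + G\right)$)
$- 494 T{\left(6 \right)} = - 494 \cdot 2 \cdot 6 \left(-1 + 6\right) = - 494 \cdot 2 \cdot 6 \cdot 5 = \left(-494\right) 60 = -29640$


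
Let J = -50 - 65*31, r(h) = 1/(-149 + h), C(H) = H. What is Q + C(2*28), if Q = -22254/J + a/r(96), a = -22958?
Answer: 2512776204/2065 ≈ 1.2168e+6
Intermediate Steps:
J = -2065 (J = -50 - 2015 = -2065)
Q = 2512660564/2065 (Q = -22254/(-2065) - 22958/(1/(-149 + 96)) = -22254*(-1/2065) - 22958/(1/(-53)) = 22254/2065 - 22958/(-1/53) = 22254/2065 - 22958*(-53) = 22254/2065 + 1216774 = 2512660564/2065 ≈ 1.2168e+6)
Q + C(2*28) = 2512660564/2065 + 2*28 = 2512660564/2065 + 56 = 2512776204/2065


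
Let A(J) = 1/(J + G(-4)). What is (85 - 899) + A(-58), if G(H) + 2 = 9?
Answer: -41515/51 ≈ -814.02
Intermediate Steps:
G(H) = 7 (G(H) = -2 + 9 = 7)
A(J) = 1/(7 + J) (A(J) = 1/(J + 7) = 1/(7 + J))
(85 - 899) + A(-58) = (85 - 899) + 1/(7 - 58) = -814 + 1/(-51) = -814 - 1/51 = -41515/51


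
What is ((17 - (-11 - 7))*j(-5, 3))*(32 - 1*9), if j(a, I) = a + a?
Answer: -8050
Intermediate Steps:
j(a, I) = 2*a
((17 - (-11 - 7))*j(-5, 3))*(32 - 1*9) = ((17 - (-11 - 7))*(2*(-5)))*(32 - 1*9) = ((17 - 1*(-18))*(-10))*(32 - 9) = ((17 + 18)*(-10))*23 = (35*(-10))*23 = -350*23 = -8050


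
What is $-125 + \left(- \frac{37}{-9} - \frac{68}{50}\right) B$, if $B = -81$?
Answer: $- \frac{8696}{25} \approx -347.84$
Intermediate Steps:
$-125 + \left(- \frac{37}{-9} - \frac{68}{50}\right) B = -125 + \left(- \frac{37}{-9} - \frac{68}{50}\right) \left(-81\right) = -125 + \left(\left(-37\right) \left(- \frac{1}{9}\right) - \frac{34}{25}\right) \left(-81\right) = -125 + \left(\frac{37}{9} - \frac{34}{25}\right) \left(-81\right) = -125 + \frac{619}{225} \left(-81\right) = -125 - \frac{5571}{25} = - \frac{8696}{25}$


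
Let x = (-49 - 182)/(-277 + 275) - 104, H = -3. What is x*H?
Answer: -69/2 ≈ -34.500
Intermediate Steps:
x = 23/2 (x = -231/(-2) - 104 = -231*(-½) - 104 = 231/2 - 104 = 23/2 ≈ 11.500)
x*H = (23/2)*(-3) = -69/2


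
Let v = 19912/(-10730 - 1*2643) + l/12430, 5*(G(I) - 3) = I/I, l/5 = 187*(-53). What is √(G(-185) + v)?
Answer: I*√519671402113930/15111490 ≈ 1.5085*I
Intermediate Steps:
l = -49555 (l = 5*(187*(-53)) = 5*(-9911) = -49555)
G(I) = 16/5 (G(I) = 3 + (I/I)/5 = 3 + (⅕)*1 = 3 + ⅕ = 16/5)
v = -16549185/3022298 (v = 19912/(-10730 - 1*2643) - 49555/12430 = 19912/(-10730 - 2643) - 49555*1/12430 = 19912/(-13373) - 901/226 = 19912*(-1/13373) - 901/226 = -19912/13373 - 901/226 = -16549185/3022298 ≈ -5.4757)
√(G(-185) + v) = √(16/5 - 16549185/3022298) = √(-34389157/15111490) = I*√519671402113930/15111490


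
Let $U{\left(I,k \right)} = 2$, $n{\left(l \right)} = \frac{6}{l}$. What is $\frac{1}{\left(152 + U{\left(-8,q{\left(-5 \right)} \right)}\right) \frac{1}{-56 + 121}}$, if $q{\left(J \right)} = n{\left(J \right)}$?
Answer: $\frac{65}{154} \approx 0.42208$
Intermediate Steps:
$q{\left(J \right)} = \frac{6}{J}$
$\frac{1}{\left(152 + U{\left(-8,q{\left(-5 \right)} \right)}\right) \frac{1}{-56 + 121}} = \frac{1}{\left(152 + 2\right) \frac{1}{-56 + 121}} = \frac{1}{154 \cdot \frac{1}{65}} = \frac{1}{\frac{154}{65}} = \frac{65}{154}$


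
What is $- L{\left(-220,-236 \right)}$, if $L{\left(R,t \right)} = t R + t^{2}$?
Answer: $-107616$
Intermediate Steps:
$L{\left(R,t \right)} = t^{2} + R t$ ($L{\left(R,t \right)} = R t + t^{2} = t^{2} + R t$)
$- L{\left(-220,-236 \right)} = - \left(-236\right) \left(-220 - 236\right) = - \left(-236\right) \left(-456\right) = \left(-1\right) 107616 = -107616$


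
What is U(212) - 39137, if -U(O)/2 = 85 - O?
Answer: -38883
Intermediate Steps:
U(O) = -170 + 2*O (U(O) = -2*(85 - O) = -170 + 2*O)
U(212) - 39137 = (-170 + 2*212) - 39137 = (-170 + 424) - 39137 = 254 - 39137 = -38883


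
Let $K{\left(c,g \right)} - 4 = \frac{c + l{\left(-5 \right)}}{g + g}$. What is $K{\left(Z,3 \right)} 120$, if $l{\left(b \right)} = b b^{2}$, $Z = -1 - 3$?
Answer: $-2100$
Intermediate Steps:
$Z = -4$
$l{\left(b \right)} = b^{3}$
$K{\left(c,g \right)} = 4 + \frac{-125 + c}{2 g}$ ($K{\left(c,g \right)} = 4 + \frac{c + \left(-5\right)^{3}}{g + g} = 4 + \frac{c - 125}{2 g} = 4 + \left(-125 + c\right) \frac{1}{2 g} = 4 + \frac{-125 + c}{2 g}$)
$K{\left(Z,3 \right)} 120 = \frac{-125 - 4 + 8 \cdot 3}{2 \cdot 3} \cdot 120 = \frac{1}{2} \cdot \frac{1}{3} \left(-125 - 4 + 24\right) 120 = \frac{1}{2} \cdot \frac{1}{3} \left(-105\right) 120 = \left(- \frac{35}{2}\right) 120 = -2100$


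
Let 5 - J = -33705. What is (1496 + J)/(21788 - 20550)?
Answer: 17603/619 ≈ 28.438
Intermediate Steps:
J = 33710 (J = 5 - 1*(-33705) = 5 + 33705 = 33710)
(1496 + J)/(21788 - 20550) = (1496 + 33710)/(21788 - 20550) = 35206/1238 = 35206*(1/1238) = 17603/619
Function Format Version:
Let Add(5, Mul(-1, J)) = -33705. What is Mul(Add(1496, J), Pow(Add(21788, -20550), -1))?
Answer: Rational(17603, 619) ≈ 28.438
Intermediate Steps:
J = 33710 (J = Add(5, Mul(-1, -33705)) = Add(5, 33705) = 33710)
Mul(Add(1496, J), Pow(Add(21788, -20550), -1)) = Mul(Add(1496, 33710), Pow(Add(21788, -20550), -1)) = Mul(35206, Pow(1238, -1)) = Mul(35206, Rational(1, 1238)) = Rational(17603, 619)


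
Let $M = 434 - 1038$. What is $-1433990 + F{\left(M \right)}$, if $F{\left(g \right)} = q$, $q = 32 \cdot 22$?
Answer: $-1433286$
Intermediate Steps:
$M = -604$
$q = 704$
$F{\left(g \right)} = 704$
$-1433990 + F{\left(M \right)} = -1433990 + 704 = -1433286$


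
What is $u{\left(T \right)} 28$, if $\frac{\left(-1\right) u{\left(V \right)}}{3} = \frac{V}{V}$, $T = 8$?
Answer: $-84$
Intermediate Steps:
$u{\left(V \right)} = -3$ ($u{\left(V \right)} = - 3 \frac{V}{V} = \left(-3\right) 1 = -3$)
$u{\left(T \right)} 28 = \left(-3\right) 28 = -84$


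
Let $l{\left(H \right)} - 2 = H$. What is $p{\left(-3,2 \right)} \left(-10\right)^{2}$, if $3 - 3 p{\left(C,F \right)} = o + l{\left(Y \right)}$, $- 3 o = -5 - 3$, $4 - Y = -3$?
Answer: $- \frac{2600}{9} \approx -288.89$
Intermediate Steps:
$Y = 7$ ($Y = 4 - -3 = 4 + 3 = 7$)
$l{\left(H \right)} = 2 + H$
$o = \frac{8}{3}$ ($o = - \frac{-5 - 3}{3} = \left(- \frac{1}{3}\right) \left(-8\right) = \frac{8}{3} \approx 2.6667$)
$p{\left(C,F \right)} = - \frac{26}{9}$ ($p{\left(C,F \right)} = 1 - \frac{\frac{8}{3} + \left(2 + 7\right)}{3} = 1 - \frac{\frac{8}{3} + 9}{3} = 1 - \frac{35}{9} = - \frac{26}{9}$)
$p{\left(-3,2 \right)} \left(-10\right)^{2} = - \frac{26 \left(-10\right)^{2}}{9} = \left(- \frac{26}{9}\right) 100 = - \frac{2600}{9}$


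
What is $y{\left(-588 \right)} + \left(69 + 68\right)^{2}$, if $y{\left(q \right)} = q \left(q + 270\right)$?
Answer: $205753$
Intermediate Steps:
$y{\left(q \right)} = q \left(270 + q\right)$
$y{\left(-588 \right)} + \left(69 + 68\right)^{2} = - 588 \left(270 - 588\right) + \left(69 + 68\right)^{2} = \left(-588\right) \left(-318\right) + 137^{2} = 186984 + 18769 = 205753$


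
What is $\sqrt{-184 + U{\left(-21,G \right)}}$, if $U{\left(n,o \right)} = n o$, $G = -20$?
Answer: $2 \sqrt{59} \approx 15.362$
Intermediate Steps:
$\sqrt{-184 + U{\left(-21,G \right)}} = \sqrt{-184 - -420} = \sqrt{-184 + 420} = \sqrt{236} = 2 \sqrt{59}$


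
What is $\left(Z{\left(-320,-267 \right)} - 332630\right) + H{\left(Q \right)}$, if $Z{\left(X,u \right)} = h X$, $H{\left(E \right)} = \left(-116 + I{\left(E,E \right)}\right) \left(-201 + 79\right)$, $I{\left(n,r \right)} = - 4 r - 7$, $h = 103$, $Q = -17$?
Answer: $-358880$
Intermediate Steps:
$I{\left(n,r \right)} = -7 - 4 r$ ($I{\left(n,r \right)} = - 4 r - 7 = -7 - 4 r$)
$H{\left(E \right)} = 15006 + 488 E$ ($H{\left(E \right)} = \left(-116 - \left(7 + 4 E\right)\right) \left(-201 + 79\right) = \left(-123 - 4 E\right) \left(-122\right) = 15006 + 488 E$)
$Z{\left(X,u \right)} = 103 X$
$\left(Z{\left(-320,-267 \right)} - 332630\right) + H{\left(Q \right)} = \left(103 \left(-320\right) - 332630\right) + \left(15006 + 488 \left(-17\right)\right) = \left(-32960 - 332630\right) + \left(15006 - 8296\right) = -365590 + 6710 = -358880$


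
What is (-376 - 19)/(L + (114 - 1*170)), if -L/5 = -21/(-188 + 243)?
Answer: 869/119 ≈ 7.3025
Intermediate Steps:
L = 21/11 (L = -(-105)/(-188 + 243) = -(-105)/55 = -5*(-21/55) = 21/11 ≈ 1.9091)
(-376 - 19)/(L + (114 - 1*170)) = (-376 - 19)/(21/11 + (114 - 1*170)) = -395/(21/11 + (114 - 170)) = -395/(21/11 - 56) = -395/(-595/11) = -395*(-11/595) = 869/119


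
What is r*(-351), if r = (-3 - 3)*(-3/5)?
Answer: -6318/5 ≈ -1263.6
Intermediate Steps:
r = 18/5 (r = -(-18)/5 = -6*(-⅗) = 18/5 ≈ 3.6000)
r*(-351) = (18/5)*(-351) = -6318/5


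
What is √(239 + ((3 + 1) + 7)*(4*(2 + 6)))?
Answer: √591 ≈ 24.310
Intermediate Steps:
√(239 + ((3 + 1) + 7)*(4*(2 + 6))) = √(239 + (4 + 7)*(4*8)) = √(239 + 11*32) = √(239 + 352) = √591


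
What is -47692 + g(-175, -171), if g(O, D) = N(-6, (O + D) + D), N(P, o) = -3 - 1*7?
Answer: -47702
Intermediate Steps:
N(P, o) = -10 (N(P, o) = -3 - 7 = -10)
g(O, D) = -10
-47692 + g(-175, -171) = -47692 - 10 = -47702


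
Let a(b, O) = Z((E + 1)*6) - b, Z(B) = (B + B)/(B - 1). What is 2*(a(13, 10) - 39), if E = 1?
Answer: -1096/11 ≈ -99.636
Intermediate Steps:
Z(B) = 2*B/(-1 + B) (Z(B) = (2*B)/(-1 + B) = 2*B/(-1 + B))
a(b, O) = 24/11 - b (a(b, O) = 2*((1 + 1)*6)/(-1 + (1 + 1)*6) - b = 2*(2*6)/(-1 + 2*6) - b = 2*12/(-1 + 12) - b = 2*12/11 - b = 2*12*(1/11) - b = 24/11 - b)
2*(a(13, 10) - 39) = 2*((24/11 - 1*13) - 39) = 2*((24/11 - 13) - 39) = 2*(-119/11 - 39) = 2*(-548/11) = -1096/11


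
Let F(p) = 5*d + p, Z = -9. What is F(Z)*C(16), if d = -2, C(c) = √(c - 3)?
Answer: -19*√13 ≈ -68.505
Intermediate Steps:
C(c) = √(-3 + c)
F(p) = -10 + p (F(p) = 5*(-2) + p = -10 + p)
F(Z)*C(16) = (-10 - 9)*√(-3 + 16) = -19*√13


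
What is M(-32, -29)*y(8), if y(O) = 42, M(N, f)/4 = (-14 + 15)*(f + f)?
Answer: -9744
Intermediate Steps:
M(N, f) = 8*f (M(N, f) = 4*((-14 + 15)*(f + f)) = 4*(1*(2*f)) = 4*(2*f) = 8*f)
M(-32, -29)*y(8) = (8*(-29))*42 = -232*42 = -9744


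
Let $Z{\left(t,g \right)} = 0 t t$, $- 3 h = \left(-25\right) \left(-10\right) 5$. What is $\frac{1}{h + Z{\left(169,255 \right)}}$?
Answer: $- \frac{3}{1250} \approx -0.0024$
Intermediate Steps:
$h = - \frac{1250}{3}$ ($h = - \frac{\left(-25\right) \left(-10\right) 5}{3} = - \frac{250 \cdot 5}{3} = \left(- \frac{1}{3}\right) 1250 = - \frac{1250}{3} \approx -416.67$)
$Z{\left(t,g \right)} = 0$ ($Z{\left(t,g \right)} = 0 t = 0$)
$\frac{1}{h + Z{\left(169,255 \right)}} = \frac{1}{- \frac{1250}{3} + 0} = \frac{1}{- \frac{1250}{3}} = - \frac{3}{1250}$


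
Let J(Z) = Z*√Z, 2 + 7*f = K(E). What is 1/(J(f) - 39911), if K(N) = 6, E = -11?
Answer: -13689473/546360556839 - 56*√7/546360556839 ≈ -2.5056e-5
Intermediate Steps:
f = 4/7 (f = -2/7 + (⅐)*6 = -2/7 + 6/7 = 4/7 ≈ 0.57143)
J(Z) = Z^(3/2)
1/(J(f) - 39911) = 1/((4/7)^(3/2) - 39911) = 1/(8*√7/49 - 39911) = 1/(-39911 + 8*√7/49)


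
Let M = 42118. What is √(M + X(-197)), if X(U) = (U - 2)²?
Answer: √81719 ≈ 285.87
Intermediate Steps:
X(U) = (-2 + U)²
√(M + X(-197)) = √(42118 + (-2 - 197)²) = √(42118 + (-199)²) = √(42118 + 39601) = √81719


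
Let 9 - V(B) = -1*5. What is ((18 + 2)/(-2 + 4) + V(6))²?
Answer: 576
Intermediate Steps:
V(B) = 14 (V(B) = 9 - (-1)*5 = 9 - 1*(-5) = 9 + 5 = 14)
((18 + 2)/(-2 + 4) + V(6))² = ((18 + 2)/(-2 + 4) + 14)² = (20/2 + 14)² = (20*(½) + 14)² = (10 + 14)² = 24² = 576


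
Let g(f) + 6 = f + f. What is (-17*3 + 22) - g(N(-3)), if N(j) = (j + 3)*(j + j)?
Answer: -23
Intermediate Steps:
N(j) = 2*j*(3 + j) (N(j) = (3 + j)*(2*j) = 2*j*(3 + j))
g(f) = -6 + 2*f (g(f) = -6 + (f + f) = -6 + 2*f)
(-17*3 + 22) - g(N(-3)) = (-17*3 + 22) - (-6 + 2*(2*(-3)*(3 - 3))) = (-51 + 22) - (-6 + 2*(2*(-3)*0)) = -29 - (-6 + 2*0) = -29 - (-6 + 0) = -29 - 1*(-6) = -29 + 6 = -23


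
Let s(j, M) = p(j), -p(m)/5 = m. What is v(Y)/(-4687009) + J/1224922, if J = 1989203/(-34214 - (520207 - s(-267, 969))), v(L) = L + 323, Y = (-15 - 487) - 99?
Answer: 179018031819349/3175388647336487628 ≈ 5.6377e-5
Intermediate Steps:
p(m) = -5*m
s(j, M) = -5*j
Y = -601 (Y = -502 - 99 = -601)
v(L) = 323 + L
J = -1989203/553086 (J = 1989203/(-34214 - (520207 - (-5)*(-267))) = 1989203/(-34214 - (520207 - 1*1335)) = 1989203/(-34214 - (520207 - 1335)) = 1989203/(-34214 - 1*518872) = 1989203/(-34214 - 518872) = 1989203/(-553086) = 1989203*(-1/553086) = -1989203/553086 ≈ -3.5966)
v(Y)/(-4687009) + J/1224922 = (323 - 601)/(-4687009) - 1989203/553086/1224922 = -278*(-1/4687009) - 1989203/553086*1/1224922 = 278/4687009 - 1989203/677487209292 = 179018031819349/3175388647336487628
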